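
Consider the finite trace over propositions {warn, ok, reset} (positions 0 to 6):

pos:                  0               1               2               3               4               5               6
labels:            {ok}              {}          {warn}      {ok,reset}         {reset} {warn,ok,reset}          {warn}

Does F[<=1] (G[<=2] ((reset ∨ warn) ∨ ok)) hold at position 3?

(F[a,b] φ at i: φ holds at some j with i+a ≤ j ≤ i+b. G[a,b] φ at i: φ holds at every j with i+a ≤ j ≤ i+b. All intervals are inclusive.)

True

Check G[<=2] ((reset ∨ warn) ∨ ok) at each j in [3,4]:
  j=3: holds on [3,5]
  j=4: holds on [4,6]
Found at j=3 → formula holds.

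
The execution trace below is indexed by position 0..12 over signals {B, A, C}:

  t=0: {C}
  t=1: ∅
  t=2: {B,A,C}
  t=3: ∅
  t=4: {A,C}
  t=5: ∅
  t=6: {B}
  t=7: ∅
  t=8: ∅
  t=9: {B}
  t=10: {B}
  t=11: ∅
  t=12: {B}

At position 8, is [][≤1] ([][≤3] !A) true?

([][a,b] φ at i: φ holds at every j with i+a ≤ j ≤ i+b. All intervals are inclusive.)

True

Check [][≤3] !A at every j in [8,9]:
  j=8: holds on [8,11]
  j=9: holds on [9,12]
All positions satisfy it → formula holds.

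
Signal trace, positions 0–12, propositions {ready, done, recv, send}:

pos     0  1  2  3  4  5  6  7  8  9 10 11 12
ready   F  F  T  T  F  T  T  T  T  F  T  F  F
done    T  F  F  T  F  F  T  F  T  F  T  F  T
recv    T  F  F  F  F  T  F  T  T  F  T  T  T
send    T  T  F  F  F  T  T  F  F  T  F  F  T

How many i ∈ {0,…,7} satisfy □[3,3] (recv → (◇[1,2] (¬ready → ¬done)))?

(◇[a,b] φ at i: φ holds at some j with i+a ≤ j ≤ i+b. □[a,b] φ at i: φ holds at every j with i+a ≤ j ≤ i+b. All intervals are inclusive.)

Evaluate at each i in [0,7]:
  i=0: ✓ (all of [3,3])
  i=1: ✓ (all of [4,4])
  i=2: ✓ (all of [5,5])
  i=3: ✓ (all of [6,6])
  i=4: ✓ (all of [7,7])
  i=5: ✓ (all of [8,8])
  i=6: ✓ (all of [9,9])
  i=7: ✓ (all of [10,10])
Positions where it holds: {0, 1, 2, 3, 4, 5, 6, 7} → 8.

8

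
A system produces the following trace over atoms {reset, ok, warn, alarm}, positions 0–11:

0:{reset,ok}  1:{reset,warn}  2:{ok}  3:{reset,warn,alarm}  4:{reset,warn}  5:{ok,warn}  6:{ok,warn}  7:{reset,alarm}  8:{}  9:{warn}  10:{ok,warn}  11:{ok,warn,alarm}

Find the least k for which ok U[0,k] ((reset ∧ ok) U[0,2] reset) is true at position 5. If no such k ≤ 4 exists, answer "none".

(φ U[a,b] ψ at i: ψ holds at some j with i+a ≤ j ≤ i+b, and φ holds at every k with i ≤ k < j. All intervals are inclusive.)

Need earliest j ≥ 5 with ((reset ∧ ok) U[0,2] reset), and ok at every k in [5,j-1].
  j=5: rhs fails.
  j=6: rhs fails.
  j=7: rhs holds; lhs holds on [5,6]. k = 2.

2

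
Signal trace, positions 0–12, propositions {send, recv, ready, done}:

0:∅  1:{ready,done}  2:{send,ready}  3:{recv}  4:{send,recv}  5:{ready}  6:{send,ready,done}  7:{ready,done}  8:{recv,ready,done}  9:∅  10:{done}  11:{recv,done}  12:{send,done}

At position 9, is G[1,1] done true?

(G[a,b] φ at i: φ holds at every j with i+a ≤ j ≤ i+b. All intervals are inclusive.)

Check done at every j in [10,10]:
  j=10: true
All positions satisfy it → formula holds.

True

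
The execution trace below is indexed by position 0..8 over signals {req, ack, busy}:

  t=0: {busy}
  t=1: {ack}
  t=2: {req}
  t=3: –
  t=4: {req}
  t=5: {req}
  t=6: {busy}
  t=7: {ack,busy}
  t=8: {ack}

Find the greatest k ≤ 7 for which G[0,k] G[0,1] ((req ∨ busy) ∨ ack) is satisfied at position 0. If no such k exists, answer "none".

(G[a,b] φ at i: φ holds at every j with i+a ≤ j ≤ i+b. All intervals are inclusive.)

1

G[0,1] ((req ∨ busy) ∨ ack) must hold from j=0 onward; find where it first fails.
  j=0: holds
  j=1: holds
  j=2: fails
Holds on [0,1], so largest k = 1.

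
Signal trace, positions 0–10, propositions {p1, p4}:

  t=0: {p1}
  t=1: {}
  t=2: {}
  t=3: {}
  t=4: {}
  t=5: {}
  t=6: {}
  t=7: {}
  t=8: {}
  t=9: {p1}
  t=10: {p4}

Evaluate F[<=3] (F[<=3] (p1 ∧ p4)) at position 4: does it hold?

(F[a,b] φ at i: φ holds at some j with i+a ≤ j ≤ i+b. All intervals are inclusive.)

Check F[<=3] (p1 ∧ p4) at each j in [4,7]:
  j=4: fails (none in [4,7])
  j=5: fails (none in [5,8])
  j=6: fails (none in [6,9])
  j=7: fails (none in [7,10])
No position in the window satisfies it → formula fails.

No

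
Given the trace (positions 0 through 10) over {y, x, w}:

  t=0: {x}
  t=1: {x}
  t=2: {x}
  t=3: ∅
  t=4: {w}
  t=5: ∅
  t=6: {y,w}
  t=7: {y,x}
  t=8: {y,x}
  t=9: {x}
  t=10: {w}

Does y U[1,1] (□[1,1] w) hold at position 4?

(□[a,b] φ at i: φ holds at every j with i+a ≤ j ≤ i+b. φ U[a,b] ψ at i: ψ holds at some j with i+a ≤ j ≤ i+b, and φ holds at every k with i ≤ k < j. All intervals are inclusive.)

Need some j in [5,5] with □[1,1] w, and y at every k in [4,j-1].
  j=5: □[1,1] w holds, but y fails at k=4 → not this j.
No j in the window works → until fails.

Does not hold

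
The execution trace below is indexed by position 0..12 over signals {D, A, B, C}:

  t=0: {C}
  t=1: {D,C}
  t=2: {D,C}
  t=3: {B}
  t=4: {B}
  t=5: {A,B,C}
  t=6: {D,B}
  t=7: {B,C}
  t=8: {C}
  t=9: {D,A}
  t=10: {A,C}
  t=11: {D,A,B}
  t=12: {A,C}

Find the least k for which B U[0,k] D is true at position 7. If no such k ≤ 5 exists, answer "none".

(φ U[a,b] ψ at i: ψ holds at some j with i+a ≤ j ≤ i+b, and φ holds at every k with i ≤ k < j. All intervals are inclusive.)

none

Need earliest j ≥ 7 with D, and B at every k in [7,j-1].
  j=7: rhs fails.
  j=8: rhs fails.
  j=9: rhs holds but lhs fails at k=8.
  j=10: rhs fails.
  j=11: rhs holds but lhs fails at k=8.
  j=12: rhs fails.
No witness within the range → none.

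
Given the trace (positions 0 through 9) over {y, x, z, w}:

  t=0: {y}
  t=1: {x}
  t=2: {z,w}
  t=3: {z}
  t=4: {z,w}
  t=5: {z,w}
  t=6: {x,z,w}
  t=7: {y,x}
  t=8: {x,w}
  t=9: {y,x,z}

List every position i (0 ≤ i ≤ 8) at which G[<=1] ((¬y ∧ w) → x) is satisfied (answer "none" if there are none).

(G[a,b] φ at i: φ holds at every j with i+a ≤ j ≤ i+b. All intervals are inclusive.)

0, 6, 7, 8

Evaluate at each i in [0,8]:
  i=0: ✓ (all of [0,1])
  i=1: ✗ (fails at j=2)
  i=2: ✗ (fails at j=2)
  i=3: ✗ (fails at j=4)
  i=4: ✗ (fails at j=4)
  i=5: ✗ (fails at j=5)
  i=6: ✓ (all of [6,7])
  i=7: ✓ (all of [7,8])
  i=8: ✓ (all of [8,9])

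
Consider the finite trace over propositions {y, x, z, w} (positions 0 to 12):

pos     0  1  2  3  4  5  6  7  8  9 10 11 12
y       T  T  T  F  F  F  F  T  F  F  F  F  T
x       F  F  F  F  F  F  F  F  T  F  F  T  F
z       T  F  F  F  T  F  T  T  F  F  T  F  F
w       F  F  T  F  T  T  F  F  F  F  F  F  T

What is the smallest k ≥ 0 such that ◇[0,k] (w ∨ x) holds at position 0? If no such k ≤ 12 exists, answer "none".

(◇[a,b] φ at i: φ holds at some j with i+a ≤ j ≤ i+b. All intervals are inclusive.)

Scan j = 0,1,… for (w ∨ x):
  j=0: fails
  j=1: fails
  j=2: holds
First hit at j=2, so smallest k = 2-0 = 2.

2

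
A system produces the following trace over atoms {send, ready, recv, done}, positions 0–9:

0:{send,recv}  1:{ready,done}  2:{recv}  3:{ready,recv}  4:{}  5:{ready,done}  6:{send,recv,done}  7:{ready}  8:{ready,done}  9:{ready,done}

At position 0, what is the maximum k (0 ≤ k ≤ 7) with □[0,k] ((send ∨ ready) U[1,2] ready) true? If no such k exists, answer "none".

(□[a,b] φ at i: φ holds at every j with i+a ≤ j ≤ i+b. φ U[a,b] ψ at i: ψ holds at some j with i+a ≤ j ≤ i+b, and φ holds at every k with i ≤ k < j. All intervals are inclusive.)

0

((send ∨ ready) U[1,2] ready) must hold from j=0 onward; find where it first fails.
  j=0: holds
  j=1: fails
Holds on [0,0], so largest k = 0.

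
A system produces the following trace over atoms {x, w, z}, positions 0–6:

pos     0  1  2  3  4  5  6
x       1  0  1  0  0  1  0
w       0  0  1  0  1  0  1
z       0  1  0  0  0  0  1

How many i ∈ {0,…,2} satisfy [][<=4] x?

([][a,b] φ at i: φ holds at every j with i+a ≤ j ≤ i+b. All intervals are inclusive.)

0

Evaluate at each i in [0,2]:
  i=0: ✗ (fails at j=1)
  i=1: ✗ (fails at j=1)
  i=2: ✗ (fails at j=3)
Positions where it holds: {} → 0.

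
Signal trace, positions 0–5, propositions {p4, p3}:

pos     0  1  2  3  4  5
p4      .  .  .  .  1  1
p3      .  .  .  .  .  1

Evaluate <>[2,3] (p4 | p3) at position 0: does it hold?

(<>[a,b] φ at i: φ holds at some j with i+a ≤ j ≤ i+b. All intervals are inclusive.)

Check (p4 | p3) at each j in [2,3]:
  j=2: false
  j=3: false
No position in the window satisfies it → formula fails.

Does not hold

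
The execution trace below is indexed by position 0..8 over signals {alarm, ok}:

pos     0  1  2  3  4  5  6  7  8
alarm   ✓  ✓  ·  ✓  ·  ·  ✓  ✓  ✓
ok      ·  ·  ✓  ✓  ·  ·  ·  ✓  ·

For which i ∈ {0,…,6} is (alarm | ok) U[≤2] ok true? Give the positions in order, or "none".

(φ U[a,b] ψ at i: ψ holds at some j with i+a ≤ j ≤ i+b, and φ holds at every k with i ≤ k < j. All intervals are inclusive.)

Evaluate at each i in [0,6]:
  i=0: ✓ (rhs at j=2; lhs holds on [0,1])
  i=1: ✓ (rhs at j=2; lhs holds on [1,1])
  i=2: ✓ (rhs at j=2)
  i=3: ✓ (rhs at j=3)
  i=4: ✗ (no rhs in [4,6])
  i=5: ✗ (lhs fails at k=5 before rhs at j=7)
  i=6: ✓ (rhs at j=7; lhs holds on [6,6])

0, 1, 2, 3, 6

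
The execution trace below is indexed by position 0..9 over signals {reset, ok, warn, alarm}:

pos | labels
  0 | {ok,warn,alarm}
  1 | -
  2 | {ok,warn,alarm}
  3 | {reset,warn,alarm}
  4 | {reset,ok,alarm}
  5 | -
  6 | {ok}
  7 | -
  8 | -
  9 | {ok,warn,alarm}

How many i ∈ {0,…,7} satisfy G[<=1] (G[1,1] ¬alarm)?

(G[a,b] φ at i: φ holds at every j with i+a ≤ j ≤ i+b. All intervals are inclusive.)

Evaluate at each i in [0,7]:
  i=0: ✗ (fails at j=1)
  i=1: ✗ (fails at j=1)
  i=2: ✗ (fails at j=2)
  i=3: ✗ (fails at j=3)
  i=4: ✓ (all of [4,5])
  i=5: ✓ (all of [5,6])
  i=6: ✓ (all of [6,7])
  i=7: ✗ (fails at j=8)
Positions where it holds: {4, 5, 6} → 3.

3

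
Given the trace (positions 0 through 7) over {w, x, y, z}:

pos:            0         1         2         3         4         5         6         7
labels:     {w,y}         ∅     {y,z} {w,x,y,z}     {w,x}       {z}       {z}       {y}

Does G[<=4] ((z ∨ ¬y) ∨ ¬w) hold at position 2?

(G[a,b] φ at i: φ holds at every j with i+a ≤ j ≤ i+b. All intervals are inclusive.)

Yes

Check ((z ∨ ¬y) ∨ ¬w) at every j in [2,6]:
  j=2: true
  j=3: true
  j=4: true
  j=5: true
  j=6: true
All positions satisfy it → formula holds.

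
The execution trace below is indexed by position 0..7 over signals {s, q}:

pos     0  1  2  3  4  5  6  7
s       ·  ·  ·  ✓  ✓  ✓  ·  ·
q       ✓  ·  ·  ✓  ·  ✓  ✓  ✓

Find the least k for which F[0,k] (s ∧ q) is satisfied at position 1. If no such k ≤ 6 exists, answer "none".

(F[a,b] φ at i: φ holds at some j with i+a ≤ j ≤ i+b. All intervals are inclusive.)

2

Scan j = 1,2,… for (s ∧ q):
  j=1: fails
  j=2: fails
  j=3: holds
First hit at j=3, so smallest k = 3-1 = 2.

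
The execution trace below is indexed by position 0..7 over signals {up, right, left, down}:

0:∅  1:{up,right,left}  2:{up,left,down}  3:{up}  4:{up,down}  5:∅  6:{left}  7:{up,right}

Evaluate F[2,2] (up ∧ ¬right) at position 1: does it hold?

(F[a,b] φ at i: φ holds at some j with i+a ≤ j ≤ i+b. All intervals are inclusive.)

True

Check (up ∧ ¬right) at each j in [3,3]:
  j=3: true
Found at j=3 → formula holds.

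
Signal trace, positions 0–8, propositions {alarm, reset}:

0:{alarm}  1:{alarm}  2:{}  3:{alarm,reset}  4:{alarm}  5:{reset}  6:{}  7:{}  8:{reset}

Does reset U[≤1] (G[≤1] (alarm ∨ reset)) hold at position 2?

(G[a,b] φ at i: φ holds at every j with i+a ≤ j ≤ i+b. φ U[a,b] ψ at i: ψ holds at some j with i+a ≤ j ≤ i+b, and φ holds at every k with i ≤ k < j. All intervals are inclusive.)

False

Need some j in [2,3] with G[≤1] (alarm ∨ reset), and reset at every k in [2,j-1].
  j=2: G[≤1] (alarm ∨ reset) — fails at 2.
  j=3: G[≤1] (alarm ∨ reset) holds, but reset fails at k=2 → not this j.
No j in the window works → until fails.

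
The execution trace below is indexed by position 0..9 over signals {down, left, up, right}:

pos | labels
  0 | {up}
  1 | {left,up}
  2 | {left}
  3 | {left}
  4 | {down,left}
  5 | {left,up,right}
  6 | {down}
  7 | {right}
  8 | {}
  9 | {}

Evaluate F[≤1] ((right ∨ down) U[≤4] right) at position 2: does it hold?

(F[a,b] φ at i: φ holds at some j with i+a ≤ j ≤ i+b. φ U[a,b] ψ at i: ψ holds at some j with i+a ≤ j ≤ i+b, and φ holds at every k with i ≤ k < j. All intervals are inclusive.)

Check ((right ∨ down) U[≤4] right) at each j in [2,3]:
  j=2: fails
  j=3: fails
No position in the window satisfies it → formula fails.

False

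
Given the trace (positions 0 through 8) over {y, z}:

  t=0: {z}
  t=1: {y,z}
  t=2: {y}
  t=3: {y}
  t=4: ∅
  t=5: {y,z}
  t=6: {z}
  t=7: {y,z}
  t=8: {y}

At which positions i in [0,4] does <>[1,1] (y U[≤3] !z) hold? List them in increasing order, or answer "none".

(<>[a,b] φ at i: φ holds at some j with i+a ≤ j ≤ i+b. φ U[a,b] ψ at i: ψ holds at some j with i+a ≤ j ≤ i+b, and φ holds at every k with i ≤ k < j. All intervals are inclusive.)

0, 1, 2, 3

Evaluate at each i in [0,4]:
  i=0: ✓ (witness j=1)
  i=1: ✓ (witness j=2)
  i=2: ✓ (witness j=3)
  i=3: ✓ (witness j=4)
  i=4: ✗ (none in [5,5])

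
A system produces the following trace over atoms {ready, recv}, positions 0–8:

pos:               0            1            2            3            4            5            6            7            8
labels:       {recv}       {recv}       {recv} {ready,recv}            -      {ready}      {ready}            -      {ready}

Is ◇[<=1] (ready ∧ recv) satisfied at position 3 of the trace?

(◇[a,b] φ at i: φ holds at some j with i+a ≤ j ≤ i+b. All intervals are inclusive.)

Holds

Check (ready ∧ recv) at each j in [3,4]:
  j=3: true
  j=4: false
Found at j=3 → formula holds.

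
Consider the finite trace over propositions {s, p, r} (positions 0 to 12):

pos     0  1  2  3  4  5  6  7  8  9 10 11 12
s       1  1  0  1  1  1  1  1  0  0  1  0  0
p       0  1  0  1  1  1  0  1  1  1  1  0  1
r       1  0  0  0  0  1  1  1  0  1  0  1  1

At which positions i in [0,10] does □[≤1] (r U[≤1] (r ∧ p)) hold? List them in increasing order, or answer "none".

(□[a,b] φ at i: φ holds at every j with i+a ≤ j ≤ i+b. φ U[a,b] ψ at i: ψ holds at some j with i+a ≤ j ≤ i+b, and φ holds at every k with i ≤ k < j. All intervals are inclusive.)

5, 6

Evaluate at each i in [0,10]:
  i=0: ✗ (fails at j=0)
  i=1: ✗ (fails at j=1)
  i=2: ✗ (fails at j=2)
  i=3: ✗ (fails at j=3)
  i=4: ✗ (fails at j=4)
  i=5: ✓ (all of [5,6])
  i=6: ✓ (all of [6,7])
  i=7: ✗ (fails at j=8)
  i=8: ✗ (fails at j=8)
  i=9: ✗ (fails at j=10)
  i=10: ✗ (fails at j=10)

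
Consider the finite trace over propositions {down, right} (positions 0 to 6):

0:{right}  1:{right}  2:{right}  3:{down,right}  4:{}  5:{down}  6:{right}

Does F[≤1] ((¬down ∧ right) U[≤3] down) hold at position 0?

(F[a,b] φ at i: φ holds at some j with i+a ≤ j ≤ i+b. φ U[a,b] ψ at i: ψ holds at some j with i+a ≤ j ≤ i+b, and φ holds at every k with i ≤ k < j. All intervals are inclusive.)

True

Check ((¬down ∧ right) U[≤3] down) at each j in [0,1]:
  j=0: holds
  j=1: holds
Found at j=0 → formula holds.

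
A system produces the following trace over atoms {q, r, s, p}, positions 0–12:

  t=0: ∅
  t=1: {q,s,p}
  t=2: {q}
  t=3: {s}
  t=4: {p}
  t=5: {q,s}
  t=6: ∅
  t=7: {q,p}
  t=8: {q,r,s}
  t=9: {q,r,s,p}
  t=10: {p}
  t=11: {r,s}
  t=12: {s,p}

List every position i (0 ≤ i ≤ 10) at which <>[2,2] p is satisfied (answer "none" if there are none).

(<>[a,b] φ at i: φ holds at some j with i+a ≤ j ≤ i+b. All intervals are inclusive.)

Evaluate at each i in [0,10]:
  i=0: ✗ (none in [2,2])
  i=1: ✗ (none in [3,3])
  i=2: ✓ (witness j=4)
  i=3: ✗ (none in [5,5])
  i=4: ✗ (none in [6,6])
  i=5: ✓ (witness j=7)
  i=6: ✗ (none in [8,8])
  i=7: ✓ (witness j=9)
  i=8: ✓ (witness j=10)
  i=9: ✗ (none in [11,11])
  i=10: ✓ (witness j=12)

2, 5, 7, 8, 10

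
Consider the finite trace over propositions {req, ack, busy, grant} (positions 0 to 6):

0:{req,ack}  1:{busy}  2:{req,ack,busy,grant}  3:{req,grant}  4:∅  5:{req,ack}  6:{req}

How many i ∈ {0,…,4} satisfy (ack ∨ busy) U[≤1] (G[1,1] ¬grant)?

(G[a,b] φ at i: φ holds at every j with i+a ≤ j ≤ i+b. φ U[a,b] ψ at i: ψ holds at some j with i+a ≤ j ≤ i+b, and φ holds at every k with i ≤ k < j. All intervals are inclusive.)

Evaluate at each i in [0,4]:
  i=0: ✓ (rhs at j=0)
  i=1: ✗ (no rhs in [1,2])
  i=2: ✓ (rhs at j=3; lhs holds on [2,2])
  i=3: ✓ (rhs at j=3)
  i=4: ✓ (rhs at j=4)
Positions where it holds: {0, 2, 3, 4} → 4.

4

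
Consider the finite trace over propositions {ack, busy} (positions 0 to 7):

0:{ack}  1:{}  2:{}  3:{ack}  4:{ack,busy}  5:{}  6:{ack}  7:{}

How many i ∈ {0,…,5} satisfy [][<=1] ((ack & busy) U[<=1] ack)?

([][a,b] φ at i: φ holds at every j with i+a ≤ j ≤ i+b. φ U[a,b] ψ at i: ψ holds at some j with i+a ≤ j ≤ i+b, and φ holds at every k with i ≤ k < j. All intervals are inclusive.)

1

Evaluate at each i in [0,5]:
  i=0: ✗ (fails at j=1)
  i=1: ✗ (fails at j=1)
  i=2: ✗ (fails at j=2)
  i=3: ✓ (all of [3,4])
  i=4: ✗ (fails at j=5)
  i=5: ✗ (fails at j=5)
Positions where it holds: {3} → 1.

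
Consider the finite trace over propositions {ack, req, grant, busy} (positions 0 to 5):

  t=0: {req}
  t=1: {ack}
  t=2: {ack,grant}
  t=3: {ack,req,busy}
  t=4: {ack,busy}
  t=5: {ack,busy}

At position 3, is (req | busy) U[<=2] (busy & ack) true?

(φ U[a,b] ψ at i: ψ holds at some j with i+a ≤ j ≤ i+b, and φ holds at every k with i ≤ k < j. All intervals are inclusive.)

Need some j in [3,5] with (busy & ack), and (req | busy) at every k in [3,j-1].
  j=3: (busy & ack) holds; no prefix to check → satisfied.

True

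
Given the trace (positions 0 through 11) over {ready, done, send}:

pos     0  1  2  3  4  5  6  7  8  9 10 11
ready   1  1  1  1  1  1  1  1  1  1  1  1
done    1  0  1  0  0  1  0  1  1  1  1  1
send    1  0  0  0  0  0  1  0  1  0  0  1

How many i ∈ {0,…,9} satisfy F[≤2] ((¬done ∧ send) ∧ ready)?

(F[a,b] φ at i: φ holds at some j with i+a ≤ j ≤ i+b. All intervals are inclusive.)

3

Evaluate at each i in [0,9]:
  i=0: ✗ (none in [0,2])
  i=1: ✗ (none in [1,3])
  i=2: ✗ (none in [2,4])
  i=3: ✗ (none in [3,5])
  i=4: ✓ (witness j=6)
  i=5: ✓ (witness j=6)
  i=6: ✓ (witness j=6)
  i=7: ✗ (none in [7,9])
  i=8: ✗ (none in [8,10])
  i=9: ✗ (none in [9,11])
Positions where it holds: {4, 5, 6} → 3.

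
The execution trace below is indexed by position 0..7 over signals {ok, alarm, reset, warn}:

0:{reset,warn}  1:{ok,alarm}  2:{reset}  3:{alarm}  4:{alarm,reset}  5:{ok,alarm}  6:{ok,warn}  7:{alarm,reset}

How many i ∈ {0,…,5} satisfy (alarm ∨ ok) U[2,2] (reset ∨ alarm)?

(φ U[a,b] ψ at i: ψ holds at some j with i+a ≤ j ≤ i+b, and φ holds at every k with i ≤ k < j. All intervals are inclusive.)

2

Evaluate at each i in [0,5]:
  i=0: ✗ (lhs fails at k=0 before rhs at j=2)
  i=1: ✗ (lhs fails at k=2 before rhs at j=3)
  i=2: ✗ (lhs fails at k=2 before rhs at j=4)
  i=3: ✓ (rhs at j=5; lhs holds on [3,4])
  i=4: ✗ (no rhs in [6,6])
  i=5: ✓ (rhs at j=7; lhs holds on [5,6])
Positions where it holds: {3, 5} → 2.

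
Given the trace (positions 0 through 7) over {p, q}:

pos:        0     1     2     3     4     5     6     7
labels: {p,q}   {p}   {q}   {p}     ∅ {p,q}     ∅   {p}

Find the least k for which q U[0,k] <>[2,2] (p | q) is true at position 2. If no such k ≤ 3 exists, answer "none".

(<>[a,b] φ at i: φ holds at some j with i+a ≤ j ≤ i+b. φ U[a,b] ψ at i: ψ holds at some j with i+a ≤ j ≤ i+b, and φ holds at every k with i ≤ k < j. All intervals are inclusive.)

1

Need earliest j ≥ 2 with <>[2,2] (p | q), and q at every k in [2,j-1].
  j=2: rhs fails.
  j=3: rhs holds; lhs holds on [2,2]. k = 1.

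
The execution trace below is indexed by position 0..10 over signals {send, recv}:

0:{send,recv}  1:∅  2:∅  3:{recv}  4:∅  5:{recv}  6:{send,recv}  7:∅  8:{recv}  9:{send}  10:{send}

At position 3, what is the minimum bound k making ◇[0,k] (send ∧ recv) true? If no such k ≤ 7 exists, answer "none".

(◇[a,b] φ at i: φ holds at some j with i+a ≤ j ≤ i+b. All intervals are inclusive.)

Scan j = 3,4,… for (send ∧ recv):
  j=3: fails
  j=4: fails
  j=5: fails
  j=6: holds
First hit at j=6, so smallest k = 6-3 = 3.

3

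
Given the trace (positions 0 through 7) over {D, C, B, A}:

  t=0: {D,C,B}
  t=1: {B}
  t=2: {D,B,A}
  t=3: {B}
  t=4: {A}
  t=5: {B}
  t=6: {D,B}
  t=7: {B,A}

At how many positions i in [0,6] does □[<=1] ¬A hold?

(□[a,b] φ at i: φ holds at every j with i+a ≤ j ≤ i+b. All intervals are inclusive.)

Evaluate at each i in [0,6]:
  i=0: ✓ (all of [0,1])
  i=1: ✗ (fails at j=2)
  i=2: ✗ (fails at j=2)
  i=3: ✗ (fails at j=4)
  i=4: ✗ (fails at j=4)
  i=5: ✓ (all of [5,6])
  i=6: ✗ (fails at j=7)
Positions where it holds: {0, 5} → 2.

2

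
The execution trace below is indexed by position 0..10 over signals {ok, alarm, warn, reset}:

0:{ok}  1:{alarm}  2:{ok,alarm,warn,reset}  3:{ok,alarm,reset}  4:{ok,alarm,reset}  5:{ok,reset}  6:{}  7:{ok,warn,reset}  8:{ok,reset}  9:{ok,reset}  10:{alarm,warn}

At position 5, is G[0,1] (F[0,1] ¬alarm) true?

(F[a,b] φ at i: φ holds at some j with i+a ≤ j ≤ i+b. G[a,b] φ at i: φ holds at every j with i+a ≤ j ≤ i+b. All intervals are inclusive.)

True

Check F[0,1] ¬alarm at every j in [5,6]:
  j=5: holds (witness at 5)
  j=6: holds (witness at 6)
All positions satisfy it → formula holds.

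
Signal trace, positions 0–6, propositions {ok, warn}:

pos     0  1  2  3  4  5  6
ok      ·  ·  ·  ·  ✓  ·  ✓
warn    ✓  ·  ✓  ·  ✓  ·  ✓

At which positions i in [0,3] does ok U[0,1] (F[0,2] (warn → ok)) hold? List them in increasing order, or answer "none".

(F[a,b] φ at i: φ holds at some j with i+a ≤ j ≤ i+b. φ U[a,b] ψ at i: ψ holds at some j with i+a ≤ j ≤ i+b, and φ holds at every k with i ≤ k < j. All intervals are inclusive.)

0, 1, 2, 3

Evaluate at each i in [0,3]:
  i=0: ✓ (rhs at j=0)
  i=1: ✓ (rhs at j=1)
  i=2: ✓ (rhs at j=2)
  i=3: ✓ (rhs at j=3)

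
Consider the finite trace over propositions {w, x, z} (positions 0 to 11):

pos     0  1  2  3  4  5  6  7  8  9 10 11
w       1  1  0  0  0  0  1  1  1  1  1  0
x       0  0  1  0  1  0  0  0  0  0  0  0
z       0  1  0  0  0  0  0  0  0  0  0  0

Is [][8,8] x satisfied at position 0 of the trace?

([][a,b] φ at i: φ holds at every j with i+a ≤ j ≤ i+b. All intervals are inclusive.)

Check x at every j in [8,8]:
  j=8: false
Fails at j=8 → formula fails.

Does not hold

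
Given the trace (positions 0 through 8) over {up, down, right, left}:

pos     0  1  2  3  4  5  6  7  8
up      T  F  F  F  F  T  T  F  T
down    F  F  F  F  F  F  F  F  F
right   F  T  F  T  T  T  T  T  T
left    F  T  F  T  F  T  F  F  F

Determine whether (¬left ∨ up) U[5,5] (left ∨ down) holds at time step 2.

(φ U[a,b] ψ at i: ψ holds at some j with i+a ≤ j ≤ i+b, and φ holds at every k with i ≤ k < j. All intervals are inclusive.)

Need some j in [7,7] with (left ∨ down), and (¬left ∨ up) at every k in [2,j-1].
  j=7: (left ∨ down) false.
No j in the window works → until fails.

No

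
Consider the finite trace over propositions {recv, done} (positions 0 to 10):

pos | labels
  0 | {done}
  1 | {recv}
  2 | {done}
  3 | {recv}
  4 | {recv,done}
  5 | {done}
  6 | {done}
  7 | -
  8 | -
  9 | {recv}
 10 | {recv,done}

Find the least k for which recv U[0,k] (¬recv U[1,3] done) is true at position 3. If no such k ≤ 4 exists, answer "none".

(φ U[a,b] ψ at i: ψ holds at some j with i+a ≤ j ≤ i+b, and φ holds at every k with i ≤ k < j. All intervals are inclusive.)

2

Need earliest j ≥ 3 with (¬recv U[1,3] done), and recv at every k in [3,j-1].
  j=3: rhs fails.
  j=4: rhs fails.
  j=5: rhs holds; lhs holds on [3,4]. k = 2.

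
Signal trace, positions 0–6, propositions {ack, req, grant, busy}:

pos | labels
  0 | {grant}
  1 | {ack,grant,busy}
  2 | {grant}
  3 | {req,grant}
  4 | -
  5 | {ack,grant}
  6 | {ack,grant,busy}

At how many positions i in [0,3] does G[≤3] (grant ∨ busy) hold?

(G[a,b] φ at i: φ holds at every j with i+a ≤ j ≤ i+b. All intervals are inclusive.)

Evaluate at each i in [0,3]:
  i=0: ✓ (all of [0,3])
  i=1: ✗ (fails at j=4)
  i=2: ✗ (fails at j=4)
  i=3: ✗ (fails at j=4)
Positions where it holds: {0} → 1.

1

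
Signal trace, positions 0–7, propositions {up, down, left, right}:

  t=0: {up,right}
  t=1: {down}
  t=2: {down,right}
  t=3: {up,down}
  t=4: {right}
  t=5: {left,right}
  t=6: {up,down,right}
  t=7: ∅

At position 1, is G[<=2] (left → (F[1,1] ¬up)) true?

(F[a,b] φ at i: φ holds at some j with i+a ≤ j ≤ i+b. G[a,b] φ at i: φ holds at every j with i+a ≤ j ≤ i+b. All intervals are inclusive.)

Check (left → (F[1,1] ¬up)) at every j in [1,3]:
  j=1: antecedent false → ✓
  j=2: antecedent false → ✓
  j=3: antecedent false → ✓
All positions satisfy it → formula holds.

Holds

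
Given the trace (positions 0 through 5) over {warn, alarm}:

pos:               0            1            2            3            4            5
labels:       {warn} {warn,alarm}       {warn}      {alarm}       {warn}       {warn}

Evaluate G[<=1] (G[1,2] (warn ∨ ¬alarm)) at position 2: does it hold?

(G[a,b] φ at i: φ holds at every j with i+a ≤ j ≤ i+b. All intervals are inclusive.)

Check G[1,2] (warn ∨ ¬alarm) at every j in [2,3]:
  j=2: fails at 3
  j=3: holds on [4,5]
Fails at j=2 → formula fails.

Does not hold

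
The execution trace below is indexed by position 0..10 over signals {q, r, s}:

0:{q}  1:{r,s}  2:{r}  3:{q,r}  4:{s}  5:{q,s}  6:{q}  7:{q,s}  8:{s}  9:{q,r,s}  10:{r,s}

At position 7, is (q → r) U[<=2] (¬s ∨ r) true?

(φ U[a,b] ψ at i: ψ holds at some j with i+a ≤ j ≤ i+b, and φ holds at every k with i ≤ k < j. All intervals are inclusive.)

Need some j in [7,9] with (¬s ∨ r), and (q → r) at every k in [7,j-1].
  j=7: (¬s ∨ r) false.
  j=8: (¬s ∨ r) false.
  j=9: (¬s ∨ r) holds, but (q → r) fails at k=7 → not this j.
No j in the window works → until fails.

No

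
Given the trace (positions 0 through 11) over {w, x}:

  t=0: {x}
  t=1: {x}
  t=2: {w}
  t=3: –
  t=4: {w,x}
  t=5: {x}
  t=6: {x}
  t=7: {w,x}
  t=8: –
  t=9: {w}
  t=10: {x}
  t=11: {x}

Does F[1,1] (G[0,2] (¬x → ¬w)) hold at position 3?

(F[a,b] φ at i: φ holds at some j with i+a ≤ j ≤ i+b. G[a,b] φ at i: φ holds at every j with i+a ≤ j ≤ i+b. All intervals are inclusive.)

True

Check G[0,2] (¬x → ¬w) at each j in [4,4]:
  j=4: holds on [4,6]
Found at j=4 → formula holds.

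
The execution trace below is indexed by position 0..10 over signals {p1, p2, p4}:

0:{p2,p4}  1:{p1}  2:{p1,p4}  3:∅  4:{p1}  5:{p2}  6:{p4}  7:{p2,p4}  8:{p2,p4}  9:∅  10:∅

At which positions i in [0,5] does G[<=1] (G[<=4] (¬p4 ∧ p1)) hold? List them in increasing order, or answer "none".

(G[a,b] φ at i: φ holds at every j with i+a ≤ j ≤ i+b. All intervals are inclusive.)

none

Evaluate at each i in [0,5]:
  i=0: ✗ (fails at j=0)
  i=1: ✗ (fails at j=1)
  i=2: ✗ (fails at j=2)
  i=3: ✗ (fails at j=3)
  i=4: ✗ (fails at j=4)
  i=5: ✗ (fails at j=5)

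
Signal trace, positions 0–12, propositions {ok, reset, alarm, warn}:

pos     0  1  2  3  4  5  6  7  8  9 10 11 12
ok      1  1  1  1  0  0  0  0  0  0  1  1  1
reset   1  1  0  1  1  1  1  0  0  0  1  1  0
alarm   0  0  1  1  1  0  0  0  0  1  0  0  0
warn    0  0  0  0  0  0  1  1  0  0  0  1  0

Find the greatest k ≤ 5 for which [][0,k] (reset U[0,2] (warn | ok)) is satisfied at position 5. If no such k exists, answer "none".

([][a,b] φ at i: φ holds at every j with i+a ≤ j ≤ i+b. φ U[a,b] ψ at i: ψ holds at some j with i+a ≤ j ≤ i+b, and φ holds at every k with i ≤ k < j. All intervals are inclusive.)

2

(reset U[0,2] (warn | ok)) must hold from j=5 onward; find where it first fails.
  j=5: holds
  j=6: holds
  j=7: holds
  j=8: fails
Holds on [5,7], so largest k = 2.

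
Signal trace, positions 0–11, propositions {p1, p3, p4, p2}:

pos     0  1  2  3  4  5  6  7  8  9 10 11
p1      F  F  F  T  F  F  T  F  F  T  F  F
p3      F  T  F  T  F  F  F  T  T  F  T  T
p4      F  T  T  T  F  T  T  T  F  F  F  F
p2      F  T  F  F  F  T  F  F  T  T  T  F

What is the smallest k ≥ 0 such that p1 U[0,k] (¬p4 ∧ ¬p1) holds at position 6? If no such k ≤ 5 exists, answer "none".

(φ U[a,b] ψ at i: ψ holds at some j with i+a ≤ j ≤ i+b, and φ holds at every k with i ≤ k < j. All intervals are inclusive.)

Need earliest j ≥ 6 with (¬p4 ∧ ¬p1), and p1 at every k in [6,j-1].
  j=6: rhs fails.
  j=7: rhs fails.
  j=8: rhs holds but lhs fails at k=7.
  j=9: rhs fails.
  j=10: rhs holds but lhs fails at k=7.
  j=11: rhs holds but lhs fails at k=7.
No witness within the range → none.

none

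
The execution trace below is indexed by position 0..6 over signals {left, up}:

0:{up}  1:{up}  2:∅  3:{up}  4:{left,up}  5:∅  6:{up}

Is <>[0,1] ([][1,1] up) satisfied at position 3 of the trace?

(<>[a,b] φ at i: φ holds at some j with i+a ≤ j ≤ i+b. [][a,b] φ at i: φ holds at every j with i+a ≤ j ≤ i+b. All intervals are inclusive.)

Holds

Check [][1,1] up at each j in [3,4]:
  j=3: holds on [4,4]
  j=4: fails at 5
Found at j=3 → formula holds.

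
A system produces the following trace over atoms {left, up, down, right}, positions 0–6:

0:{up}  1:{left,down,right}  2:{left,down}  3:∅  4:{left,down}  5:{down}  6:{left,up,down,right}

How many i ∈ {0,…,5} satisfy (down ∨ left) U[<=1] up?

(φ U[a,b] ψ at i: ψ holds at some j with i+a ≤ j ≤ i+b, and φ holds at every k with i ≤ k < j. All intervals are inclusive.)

Evaluate at each i in [0,5]:
  i=0: ✓ (rhs at j=0)
  i=1: ✗ (no rhs in [1,2])
  i=2: ✗ (no rhs in [2,3])
  i=3: ✗ (no rhs in [3,4])
  i=4: ✗ (no rhs in [4,5])
  i=5: ✓ (rhs at j=6; lhs holds on [5,5])
Positions where it holds: {0, 5} → 2.

2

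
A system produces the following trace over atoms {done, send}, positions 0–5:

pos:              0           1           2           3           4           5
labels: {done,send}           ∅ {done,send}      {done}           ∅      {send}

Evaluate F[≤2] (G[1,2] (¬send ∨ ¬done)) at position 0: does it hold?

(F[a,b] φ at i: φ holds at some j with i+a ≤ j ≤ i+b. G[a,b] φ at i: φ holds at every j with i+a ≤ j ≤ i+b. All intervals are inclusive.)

Holds

Check G[1,2] (¬send ∨ ¬done) at each j in [0,2]:
  j=0: fails at 2
  j=1: fails at 2
  j=2: holds on [3,4]
Found at j=2 → formula holds.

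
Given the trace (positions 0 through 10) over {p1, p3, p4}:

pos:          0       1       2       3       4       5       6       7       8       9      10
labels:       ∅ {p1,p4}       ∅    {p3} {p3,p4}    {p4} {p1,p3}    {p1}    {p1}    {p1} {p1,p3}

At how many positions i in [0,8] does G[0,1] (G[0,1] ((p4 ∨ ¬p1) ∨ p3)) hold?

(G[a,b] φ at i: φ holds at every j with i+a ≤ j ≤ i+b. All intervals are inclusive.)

Evaluate at each i in [0,8]:
  i=0: ✓ (all of [0,1])
  i=1: ✓ (all of [1,2])
  i=2: ✓ (all of [2,3])
  i=3: ✓ (all of [3,4])
  i=4: ✓ (all of [4,5])
  i=5: ✗ (fails at j=6)
  i=6: ✗ (fails at j=6)
  i=7: ✗ (fails at j=7)
  i=8: ✗ (fails at j=8)
Positions where it holds: {0, 1, 2, 3, 4} → 5.

5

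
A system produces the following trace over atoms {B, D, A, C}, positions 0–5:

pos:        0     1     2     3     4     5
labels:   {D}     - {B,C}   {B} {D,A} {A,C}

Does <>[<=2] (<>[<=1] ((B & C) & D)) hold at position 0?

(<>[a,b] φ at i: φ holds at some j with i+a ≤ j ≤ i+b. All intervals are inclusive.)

False

Check <>[<=1] ((B & C) & D) at each j in [0,2]:
  j=0: fails (none in [0,1])
  j=1: fails (none in [1,2])
  j=2: fails (none in [2,3])
No position in the window satisfies it → formula fails.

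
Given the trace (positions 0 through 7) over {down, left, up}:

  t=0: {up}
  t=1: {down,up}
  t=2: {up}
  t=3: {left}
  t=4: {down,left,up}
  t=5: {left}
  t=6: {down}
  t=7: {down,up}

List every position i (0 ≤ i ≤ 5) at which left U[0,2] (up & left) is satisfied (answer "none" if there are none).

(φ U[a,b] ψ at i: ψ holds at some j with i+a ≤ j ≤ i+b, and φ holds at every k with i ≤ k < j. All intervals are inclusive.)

3, 4

Evaluate at each i in [0,5]:
  i=0: ✗ (no rhs in [0,2])
  i=1: ✗ (no rhs in [1,3])
  i=2: ✗ (lhs fails at k=2 before rhs at j=4)
  i=3: ✓ (rhs at j=4; lhs holds on [3,3])
  i=4: ✓ (rhs at j=4)
  i=5: ✗ (no rhs in [5,7])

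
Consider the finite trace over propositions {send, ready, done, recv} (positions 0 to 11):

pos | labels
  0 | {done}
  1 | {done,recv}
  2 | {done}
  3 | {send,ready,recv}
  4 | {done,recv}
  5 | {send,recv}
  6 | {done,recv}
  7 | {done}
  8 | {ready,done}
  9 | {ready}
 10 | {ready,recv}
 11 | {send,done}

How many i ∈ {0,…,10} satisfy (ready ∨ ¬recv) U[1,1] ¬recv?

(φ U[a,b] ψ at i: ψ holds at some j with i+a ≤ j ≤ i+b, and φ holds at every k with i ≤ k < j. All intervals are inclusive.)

3

Evaluate at each i in [0,10]:
  i=0: ✗ (no rhs in [1,1])
  i=1: ✗ (lhs fails at k=1 before rhs at j=2)
  i=2: ✗ (no rhs in [3,3])
  i=3: ✗ (no rhs in [4,4])
  i=4: ✗ (no rhs in [5,5])
  i=5: ✗ (no rhs in [6,6])
  i=6: ✗ (lhs fails at k=6 before rhs at j=7)
  i=7: ✓ (rhs at j=8; lhs holds on [7,7])
  i=8: ✓ (rhs at j=9; lhs holds on [8,8])
  i=9: ✗ (no rhs in [10,10])
  i=10: ✓ (rhs at j=11; lhs holds on [10,10])
Positions where it holds: {7, 8, 10} → 3.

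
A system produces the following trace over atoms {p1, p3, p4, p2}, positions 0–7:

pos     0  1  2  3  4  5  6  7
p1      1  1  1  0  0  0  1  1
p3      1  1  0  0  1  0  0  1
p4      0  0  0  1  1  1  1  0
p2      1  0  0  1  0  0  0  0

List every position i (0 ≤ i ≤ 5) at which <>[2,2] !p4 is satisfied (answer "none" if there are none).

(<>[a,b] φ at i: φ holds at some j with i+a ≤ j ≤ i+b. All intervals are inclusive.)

0, 5

Evaluate at each i in [0,5]:
  i=0: ✓ (witness j=2)
  i=1: ✗ (none in [3,3])
  i=2: ✗ (none in [4,4])
  i=3: ✗ (none in [5,5])
  i=4: ✗ (none in [6,6])
  i=5: ✓ (witness j=7)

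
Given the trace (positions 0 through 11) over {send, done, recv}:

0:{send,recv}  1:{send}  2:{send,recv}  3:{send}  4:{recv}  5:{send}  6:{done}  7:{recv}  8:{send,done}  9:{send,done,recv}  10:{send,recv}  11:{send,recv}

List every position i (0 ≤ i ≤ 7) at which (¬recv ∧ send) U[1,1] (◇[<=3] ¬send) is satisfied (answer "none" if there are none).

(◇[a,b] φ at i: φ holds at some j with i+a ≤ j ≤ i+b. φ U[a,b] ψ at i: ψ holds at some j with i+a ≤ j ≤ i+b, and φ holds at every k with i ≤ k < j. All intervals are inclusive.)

1, 3, 5

Evaluate at each i in [0,7]:
  i=0: ✗ (lhs fails at k=0 before rhs at j=1)
  i=1: ✓ (rhs at j=2; lhs holds on [1,1])
  i=2: ✗ (lhs fails at k=2 before rhs at j=3)
  i=3: ✓ (rhs at j=4; lhs holds on [3,3])
  i=4: ✗ (lhs fails at k=4 before rhs at j=5)
  i=5: ✓ (rhs at j=6; lhs holds on [5,5])
  i=6: ✗ (lhs fails at k=6 before rhs at j=7)
  i=7: ✗ (no rhs in [8,8])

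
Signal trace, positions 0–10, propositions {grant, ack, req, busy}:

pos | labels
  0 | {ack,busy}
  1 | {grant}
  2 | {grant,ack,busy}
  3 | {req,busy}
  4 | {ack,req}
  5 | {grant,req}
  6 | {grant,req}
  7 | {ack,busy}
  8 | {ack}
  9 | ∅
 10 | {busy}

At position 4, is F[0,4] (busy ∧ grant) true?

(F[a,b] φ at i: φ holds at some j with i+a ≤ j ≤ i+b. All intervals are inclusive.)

Check (busy ∧ grant) at each j in [4,8]:
  j=4: false
  j=5: false
  j=6: false
  j=7: false
  j=8: false
No position in the window satisfies it → formula fails.

False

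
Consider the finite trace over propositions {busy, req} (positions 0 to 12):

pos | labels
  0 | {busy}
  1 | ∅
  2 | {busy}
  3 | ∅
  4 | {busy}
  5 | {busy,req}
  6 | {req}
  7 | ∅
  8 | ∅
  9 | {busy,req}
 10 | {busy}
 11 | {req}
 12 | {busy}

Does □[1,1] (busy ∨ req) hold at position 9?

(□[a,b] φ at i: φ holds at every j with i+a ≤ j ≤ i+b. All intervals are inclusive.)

Check (busy ∨ req) at every j in [10,10]:
  j=10: true
All positions satisfy it → formula holds.

True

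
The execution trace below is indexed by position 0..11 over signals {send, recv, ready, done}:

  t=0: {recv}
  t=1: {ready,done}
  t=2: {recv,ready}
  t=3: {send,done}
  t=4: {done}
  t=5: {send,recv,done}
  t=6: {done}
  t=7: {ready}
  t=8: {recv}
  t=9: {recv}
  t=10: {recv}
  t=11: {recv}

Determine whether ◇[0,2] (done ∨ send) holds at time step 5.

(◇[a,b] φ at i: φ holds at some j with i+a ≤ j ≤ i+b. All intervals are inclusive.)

Check (done ∨ send) at each j in [5,7]:
  j=5: true
  j=6: true
  j=7: false
Found at j=5 → formula holds.

Holds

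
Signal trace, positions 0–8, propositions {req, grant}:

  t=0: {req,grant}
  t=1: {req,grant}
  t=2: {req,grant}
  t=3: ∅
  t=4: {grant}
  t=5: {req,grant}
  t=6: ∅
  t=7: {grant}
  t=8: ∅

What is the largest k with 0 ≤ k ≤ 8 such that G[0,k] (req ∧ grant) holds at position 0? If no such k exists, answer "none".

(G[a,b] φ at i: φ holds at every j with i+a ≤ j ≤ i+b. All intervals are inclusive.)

(req ∧ grant) must hold from j=0 onward; find where it first fails.
  j=0: holds
  j=1: holds
  j=2: holds
  j=3: fails
Holds on [0,2], so largest k = 2.

2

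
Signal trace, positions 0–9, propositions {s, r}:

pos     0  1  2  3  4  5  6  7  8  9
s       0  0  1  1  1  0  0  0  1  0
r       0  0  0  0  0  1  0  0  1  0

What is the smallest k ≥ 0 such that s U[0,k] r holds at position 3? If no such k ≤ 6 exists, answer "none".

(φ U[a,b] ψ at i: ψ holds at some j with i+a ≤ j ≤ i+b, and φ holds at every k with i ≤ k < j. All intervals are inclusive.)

2

Need earliest j ≥ 3 with r, and s at every k in [3,j-1].
  j=3: rhs fails.
  j=4: rhs fails.
  j=5: rhs holds; lhs holds on [3,4]. k = 2.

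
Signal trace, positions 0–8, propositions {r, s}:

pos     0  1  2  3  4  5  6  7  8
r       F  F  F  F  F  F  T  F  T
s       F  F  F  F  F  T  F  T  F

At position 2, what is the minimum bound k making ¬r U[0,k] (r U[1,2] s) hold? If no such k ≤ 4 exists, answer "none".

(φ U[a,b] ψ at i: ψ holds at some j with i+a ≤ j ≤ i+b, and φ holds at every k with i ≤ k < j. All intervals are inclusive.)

4

Need earliest j ≥ 2 with (r U[1,2] s), and ¬r at every k in [2,j-1].
  j=2: rhs fails.
  j=3: rhs fails.
  j=4: rhs fails.
  j=5: rhs fails.
  j=6: rhs holds; lhs holds on [2,5]. k = 4.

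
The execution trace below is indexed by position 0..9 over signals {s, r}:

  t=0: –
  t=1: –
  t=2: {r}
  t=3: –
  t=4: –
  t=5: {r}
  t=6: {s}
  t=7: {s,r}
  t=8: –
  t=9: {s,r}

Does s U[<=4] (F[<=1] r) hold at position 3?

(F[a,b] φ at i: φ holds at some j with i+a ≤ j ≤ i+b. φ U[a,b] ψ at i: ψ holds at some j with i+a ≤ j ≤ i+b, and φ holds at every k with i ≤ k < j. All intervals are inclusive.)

Does not hold

Need some j in [3,7] with F[<=1] r, and s at every k in [3,j-1].
  j=3: F[<=1] r — fails (none in [3,4]).
  j=4: F[<=1] r holds, but s fails at k=3 → not this j.
  j=5: F[<=1] r holds, but s fails at k=3 → not this j.
  j=6: F[<=1] r holds, but s fails at k=3 → not this j.
  j=7: F[<=1] r holds, but s fails at k=3 → not this j.
No j in the window works → until fails.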